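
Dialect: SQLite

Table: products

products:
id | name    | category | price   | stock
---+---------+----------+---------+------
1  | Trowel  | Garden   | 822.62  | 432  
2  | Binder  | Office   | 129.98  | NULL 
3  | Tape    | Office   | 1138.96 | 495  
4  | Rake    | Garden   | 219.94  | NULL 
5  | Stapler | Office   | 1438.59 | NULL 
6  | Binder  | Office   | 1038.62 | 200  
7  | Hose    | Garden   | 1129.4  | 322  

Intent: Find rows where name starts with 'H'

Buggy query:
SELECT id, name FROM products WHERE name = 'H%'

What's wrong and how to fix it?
Bug: '=' compares the literal string including the % character; pattern matching needs LIKE

Fix: Replace '=' with LIKE so 'H%' is treated as a pattern

Corrected query:
SELECT id, name FROM products WHERE name LIKE 'H%'

Result:
id | name
---+-----
7  | Hose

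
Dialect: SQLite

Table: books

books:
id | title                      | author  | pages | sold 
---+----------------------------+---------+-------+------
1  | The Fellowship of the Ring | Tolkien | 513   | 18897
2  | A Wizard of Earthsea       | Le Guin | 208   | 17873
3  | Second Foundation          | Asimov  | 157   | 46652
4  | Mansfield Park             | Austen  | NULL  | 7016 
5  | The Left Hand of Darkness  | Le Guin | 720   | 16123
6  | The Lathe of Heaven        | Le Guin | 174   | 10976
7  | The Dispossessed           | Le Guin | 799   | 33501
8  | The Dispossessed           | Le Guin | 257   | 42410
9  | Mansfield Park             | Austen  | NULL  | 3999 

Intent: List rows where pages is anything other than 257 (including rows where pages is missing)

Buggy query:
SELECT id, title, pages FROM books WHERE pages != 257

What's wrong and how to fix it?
Bug: 'pages != 257' is unknown when pages is NULL, so NULL rows are silently excluded

Fix: Add an explicit OR pages IS NULL to include the missing-value rows

Corrected query:
SELECT id, title, pages FROM books WHERE pages != 257 OR pages IS NULL

Result:
id | title                      | pages
---+----------------------------+------
1  | The Fellowship of the Ring | 513  
2  | A Wizard of Earthsea       | 208  
3  | Second Foundation          | 157  
4  | Mansfield Park             | NULL 
5  | The Left Hand of Darkness  | 720  
6  | The Lathe of Heaven        | 174  
7  | The Dispossessed           | 799  
9  | Mansfield Park             | NULL 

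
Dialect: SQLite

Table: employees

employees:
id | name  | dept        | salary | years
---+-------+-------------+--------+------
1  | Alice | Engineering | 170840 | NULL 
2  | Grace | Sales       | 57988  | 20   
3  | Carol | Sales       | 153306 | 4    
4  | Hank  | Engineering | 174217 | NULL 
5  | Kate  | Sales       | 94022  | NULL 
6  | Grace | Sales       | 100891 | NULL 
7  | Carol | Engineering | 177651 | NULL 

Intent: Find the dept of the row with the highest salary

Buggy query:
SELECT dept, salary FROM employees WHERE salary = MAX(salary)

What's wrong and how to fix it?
Bug: WHERE is evaluated per row; an aggregate over the whole table isn't defined there

Fix: Wrap MAX in a scalar subquery so WHERE compares against a single value

Corrected query:
SELECT dept, salary FROM employees WHERE salary = (SELECT MAX(salary) FROM employees)

Result:
dept        | salary
------------+-------
Engineering | 177651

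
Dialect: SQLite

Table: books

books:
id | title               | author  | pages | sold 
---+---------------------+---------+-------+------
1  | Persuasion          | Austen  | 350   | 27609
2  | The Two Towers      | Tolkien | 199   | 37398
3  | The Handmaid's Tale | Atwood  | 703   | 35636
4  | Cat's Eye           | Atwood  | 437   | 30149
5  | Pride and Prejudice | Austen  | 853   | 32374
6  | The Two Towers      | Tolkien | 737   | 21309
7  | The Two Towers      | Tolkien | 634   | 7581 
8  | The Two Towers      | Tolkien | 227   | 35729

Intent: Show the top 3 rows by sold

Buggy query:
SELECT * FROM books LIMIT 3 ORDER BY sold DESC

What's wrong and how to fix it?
Bug: ORDER BY cannot follow LIMIT; LIMIT is the final clause

Fix: Swap the clauses: ORDER BY first, then LIMIT

Corrected query:
SELECT * FROM books ORDER BY sold DESC LIMIT 3

Result:
id | title               | author  | pages | sold 
---+---------------------+---------+-------+------
2  | The Two Towers      | Tolkien | 199   | 37398
8  | The Two Towers      | Tolkien | 227   | 35729
3  | The Handmaid's Tale | Atwood  | 703   | 35636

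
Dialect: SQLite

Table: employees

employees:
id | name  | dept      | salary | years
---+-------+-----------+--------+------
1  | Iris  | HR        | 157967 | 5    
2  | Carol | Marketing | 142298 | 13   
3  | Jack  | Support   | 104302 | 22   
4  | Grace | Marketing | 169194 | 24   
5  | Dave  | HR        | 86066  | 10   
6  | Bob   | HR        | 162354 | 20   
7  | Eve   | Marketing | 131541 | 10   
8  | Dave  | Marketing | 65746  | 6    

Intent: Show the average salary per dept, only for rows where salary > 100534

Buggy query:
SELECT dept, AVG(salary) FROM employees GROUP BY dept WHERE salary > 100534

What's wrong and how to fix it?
Bug: Row-level WHERE must come before GROUP BY in the clause order

Fix: Place WHERE between FROM and GROUP BY

Corrected query:
SELECT dept, AVG(salary) FROM employees WHERE salary > 100534 GROUP BY dept

Result:
dept      | AVG(salary)  
----------+--------------
HR        | 160160.5     
Marketing | 147677.666667
Support   | 104302       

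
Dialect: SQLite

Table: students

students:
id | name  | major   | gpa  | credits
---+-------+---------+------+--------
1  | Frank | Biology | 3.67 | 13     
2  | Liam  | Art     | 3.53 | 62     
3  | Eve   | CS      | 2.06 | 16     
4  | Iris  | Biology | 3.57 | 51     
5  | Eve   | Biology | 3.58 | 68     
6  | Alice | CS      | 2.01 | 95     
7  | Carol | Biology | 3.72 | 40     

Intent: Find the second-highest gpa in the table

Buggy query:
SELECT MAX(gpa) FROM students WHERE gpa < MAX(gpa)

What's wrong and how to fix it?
Bug: MAX(gpa) on the right of the comparison is an aggregate-in-WHERE error

Fix: Compute the overall MAX in a subquery, then take MAX of rows below it

Corrected query:
SELECT MAX(gpa) FROM students WHERE gpa < (SELECT MAX(gpa) FROM students)

Result:
MAX(gpa)
--------
3.67    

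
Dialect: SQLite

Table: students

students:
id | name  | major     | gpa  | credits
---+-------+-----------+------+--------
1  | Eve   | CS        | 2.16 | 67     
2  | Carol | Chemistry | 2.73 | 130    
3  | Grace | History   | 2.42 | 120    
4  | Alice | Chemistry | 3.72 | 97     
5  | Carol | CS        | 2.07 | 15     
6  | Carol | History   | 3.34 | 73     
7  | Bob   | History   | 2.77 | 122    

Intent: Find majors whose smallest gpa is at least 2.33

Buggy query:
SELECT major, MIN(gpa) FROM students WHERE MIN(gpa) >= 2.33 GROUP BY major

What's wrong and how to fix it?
Bug: Aggregates like MIN are computed per group after WHERE runs

Fix: Replace WHERE with HAVING after the GROUP BY

Corrected query:
SELECT major, MIN(gpa) FROM students GROUP BY major HAVING MIN(gpa) >= 2.33

Result:
major     | MIN(gpa)
----------+---------
Chemistry | 2.73    
History   | 2.42    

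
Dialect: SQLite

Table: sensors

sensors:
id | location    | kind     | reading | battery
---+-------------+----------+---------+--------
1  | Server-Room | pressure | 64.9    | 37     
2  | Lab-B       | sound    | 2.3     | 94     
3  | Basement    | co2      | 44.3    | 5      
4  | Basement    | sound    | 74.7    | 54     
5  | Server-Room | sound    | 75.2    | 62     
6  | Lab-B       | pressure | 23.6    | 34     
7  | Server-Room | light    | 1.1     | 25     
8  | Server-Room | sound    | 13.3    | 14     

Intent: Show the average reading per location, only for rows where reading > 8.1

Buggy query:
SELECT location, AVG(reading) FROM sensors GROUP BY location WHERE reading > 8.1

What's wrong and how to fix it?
Bug: Row-level WHERE must come before GROUP BY in the clause order

Fix: Move the WHERE clause before GROUP BY

Corrected query:
SELECT location, AVG(reading) FROM sensors WHERE reading > 8.1 GROUP BY location

Result:
location    | AVG(reading)
------------+-------------
Basement    | 59.5        
Lab-B       | 23.6        
Server-Room | 51.133333   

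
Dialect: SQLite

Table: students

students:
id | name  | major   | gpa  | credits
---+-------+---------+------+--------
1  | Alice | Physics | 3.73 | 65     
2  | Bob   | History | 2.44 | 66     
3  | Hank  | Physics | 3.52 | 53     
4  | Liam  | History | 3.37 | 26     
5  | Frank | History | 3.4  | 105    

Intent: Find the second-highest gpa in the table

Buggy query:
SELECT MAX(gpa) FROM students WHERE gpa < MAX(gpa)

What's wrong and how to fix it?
Bug: The inner MAX is an aggregate inside WHERE, which is not allowed

Fix: Compute the overall MAX in a subquery, then take MAX of rows below it

Corrected query:
SELECT MAX(gpa) FROM students WHERE gpa < (SELECT MAX(gpa) FROM students)

Result:
MAX(gpa)
--------
3.52    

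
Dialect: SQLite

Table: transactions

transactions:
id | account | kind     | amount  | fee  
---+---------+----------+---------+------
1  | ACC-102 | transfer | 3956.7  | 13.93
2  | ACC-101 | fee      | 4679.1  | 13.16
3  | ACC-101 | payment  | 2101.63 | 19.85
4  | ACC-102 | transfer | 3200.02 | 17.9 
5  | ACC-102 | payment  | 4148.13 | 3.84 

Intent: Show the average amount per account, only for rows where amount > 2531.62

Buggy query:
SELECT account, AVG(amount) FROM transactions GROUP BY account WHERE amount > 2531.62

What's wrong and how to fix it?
Bug: Row-level WHERE must come before GROUP BY in the clause order

Fix: Place WHERE between FROM and GROUP BY

Corrected query:
SELECT account, AVG(amount) FROM transactions WHERE amount > 2531.62 GROUP BY account

Result:
account | AVG(amount)
--------+------------
ACC-101 | 4679.1     
ACC-102 | 3768.283333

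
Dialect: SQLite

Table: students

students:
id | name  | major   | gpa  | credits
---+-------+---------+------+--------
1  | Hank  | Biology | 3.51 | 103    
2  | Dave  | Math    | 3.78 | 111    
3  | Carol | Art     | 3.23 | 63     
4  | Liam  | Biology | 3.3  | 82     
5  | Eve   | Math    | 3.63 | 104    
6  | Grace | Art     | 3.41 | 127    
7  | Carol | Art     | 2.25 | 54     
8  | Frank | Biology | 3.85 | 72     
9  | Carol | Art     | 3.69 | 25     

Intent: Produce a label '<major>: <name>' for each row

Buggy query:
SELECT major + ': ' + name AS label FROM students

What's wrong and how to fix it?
Bug: SQLite uses || for string concatenation; + coerces text to numbers (yielding 0)

Fix: Use the || operator for string concatenation

Corrected query:
SELECT major || ': ' || name AS label FROM students

Result:
label         
--------------
Biology: Hank 
Math: Dave    
Art: Carol    
Biology: Liam 
Math: Eve     
Art: Grace    
Art: Carol    
Biology: Frank
Art: Carol    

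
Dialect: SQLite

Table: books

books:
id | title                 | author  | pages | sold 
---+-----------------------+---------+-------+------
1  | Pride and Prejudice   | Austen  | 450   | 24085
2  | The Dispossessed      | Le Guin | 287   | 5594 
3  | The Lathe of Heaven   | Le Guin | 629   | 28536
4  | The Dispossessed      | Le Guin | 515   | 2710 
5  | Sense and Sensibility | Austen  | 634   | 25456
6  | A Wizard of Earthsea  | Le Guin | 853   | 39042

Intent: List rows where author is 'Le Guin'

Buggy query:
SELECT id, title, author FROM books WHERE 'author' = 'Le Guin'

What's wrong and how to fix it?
Bug: Single quotes denote string literals in SQL; the column name is being compared as a constant string

Fix: Remove the quotes around the column name (or use double quotes for an identifier)

Corrected query:
SELECT id, title, author FROM books WHERE author = 'Le Guin'

Result:
id | title                | author 
---+----------------------+--------
2  | The Dispossessed     | Le Guin
3  | The Lathe of Heaven  | Le Guin
4  | The Dispossessed     | Le Guin
6  | A Wizard of Earthsea | Le Guin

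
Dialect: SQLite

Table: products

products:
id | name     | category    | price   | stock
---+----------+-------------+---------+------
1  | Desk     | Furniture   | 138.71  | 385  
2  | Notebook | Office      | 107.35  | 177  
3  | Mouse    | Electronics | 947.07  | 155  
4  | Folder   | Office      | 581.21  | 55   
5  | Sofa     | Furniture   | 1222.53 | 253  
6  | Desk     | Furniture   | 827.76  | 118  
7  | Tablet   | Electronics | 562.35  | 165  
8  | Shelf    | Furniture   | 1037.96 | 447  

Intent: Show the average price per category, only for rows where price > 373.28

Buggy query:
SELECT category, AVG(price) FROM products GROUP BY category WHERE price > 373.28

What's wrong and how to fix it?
Bug: WHERE cannot follow GROUP BY

Fix: Move the WHERE clause before GROUP BY

Corrected query:
SELECT category, AVG(price) FROM products WHERE price > 373.28 GROUP BY category

Result:
category    | AVG(price) 
------------+------------
Electronics | 754.71     
Furniture   | 1029.416667
Office      | 581.21     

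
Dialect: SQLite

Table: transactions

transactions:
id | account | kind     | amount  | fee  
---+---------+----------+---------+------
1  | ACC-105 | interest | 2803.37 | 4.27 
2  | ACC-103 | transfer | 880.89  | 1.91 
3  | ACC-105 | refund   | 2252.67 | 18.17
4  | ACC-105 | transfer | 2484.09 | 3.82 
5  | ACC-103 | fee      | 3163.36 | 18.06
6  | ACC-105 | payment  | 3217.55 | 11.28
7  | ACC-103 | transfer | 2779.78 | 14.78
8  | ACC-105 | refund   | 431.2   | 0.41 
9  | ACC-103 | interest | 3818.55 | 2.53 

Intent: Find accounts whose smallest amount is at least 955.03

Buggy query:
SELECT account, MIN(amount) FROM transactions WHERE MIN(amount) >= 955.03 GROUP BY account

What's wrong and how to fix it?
Bug: MIN() in WHERE is a misuse of aggregate

Fix: Use HAVING for the per-group MIN condition

Corrected query:
SELECT account, MIN(amount) FROM transactions GROUP BY account HAVING MIN(amount) >= 955.03

Result:
(no rows)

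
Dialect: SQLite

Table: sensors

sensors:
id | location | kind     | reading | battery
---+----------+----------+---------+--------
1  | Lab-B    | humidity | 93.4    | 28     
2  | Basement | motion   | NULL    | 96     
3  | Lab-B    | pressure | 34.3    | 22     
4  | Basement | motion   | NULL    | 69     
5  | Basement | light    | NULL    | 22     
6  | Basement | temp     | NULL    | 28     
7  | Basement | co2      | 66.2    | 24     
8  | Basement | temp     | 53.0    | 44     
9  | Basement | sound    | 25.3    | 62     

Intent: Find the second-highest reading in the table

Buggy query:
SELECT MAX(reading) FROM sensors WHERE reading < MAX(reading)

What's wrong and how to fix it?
Bug: The inner MAX is an aggregate inside WHERE, which is not allowed

Fix: Compute the overall MAX in a subquery, then take MAX of rows below it

Corrected query:
SELECT MAX(reading) FROM sensors WHERE reading < (SELECT MAX(reading) FROM sensors)

Result:
MAX(reading)
------------
66.2        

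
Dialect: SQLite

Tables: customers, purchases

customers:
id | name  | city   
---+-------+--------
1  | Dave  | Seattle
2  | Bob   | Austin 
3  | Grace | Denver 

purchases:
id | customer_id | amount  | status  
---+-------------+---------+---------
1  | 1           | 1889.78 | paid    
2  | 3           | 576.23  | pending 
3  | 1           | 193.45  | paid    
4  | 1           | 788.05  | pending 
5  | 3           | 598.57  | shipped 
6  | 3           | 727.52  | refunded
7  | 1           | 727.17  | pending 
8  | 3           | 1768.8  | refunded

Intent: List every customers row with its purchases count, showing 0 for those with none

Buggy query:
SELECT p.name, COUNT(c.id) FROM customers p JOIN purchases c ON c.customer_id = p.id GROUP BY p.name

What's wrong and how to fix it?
Bug: INNER JOIN drops customers rows that have no matching purchases rows

Fix: Use LEFT JOIN so parents without children still appear (COUNT(c.id) gives 0)

Corrected query:
SELECT p.name, COUNT(c.id) FROM customers p LEFT JOIN purchases c ON c.customer_id = p.id GROUP BY p.name

Result:
name  | COUNT(c.id)
------+------------
Bob   | 0          
Dave  | 4          
Grace | 4          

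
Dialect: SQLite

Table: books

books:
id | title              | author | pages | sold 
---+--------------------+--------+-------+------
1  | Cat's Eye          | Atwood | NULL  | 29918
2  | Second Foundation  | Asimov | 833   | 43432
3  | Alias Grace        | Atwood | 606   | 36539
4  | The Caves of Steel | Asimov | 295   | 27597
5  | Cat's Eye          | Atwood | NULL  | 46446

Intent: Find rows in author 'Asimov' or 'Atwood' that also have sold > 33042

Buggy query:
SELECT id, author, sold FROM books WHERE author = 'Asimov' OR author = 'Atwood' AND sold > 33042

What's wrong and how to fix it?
Bug: Without parentheses, AND is evaluated before OR, so the sold filter only applies to the 'Atwood' branch

Fix: Group the OR with parentheses (or use IN), then AND the threshold

Corrected query:
SELECT id, author, sold FROM books WHERE (author = 'Asimov' OR author = 'Atwood') AND sold > 33042

Result:
id | author | sold 
---+--------+------
2  | Asimov | 43432
3  | Atwood | 36539
5  | Atwood | 46446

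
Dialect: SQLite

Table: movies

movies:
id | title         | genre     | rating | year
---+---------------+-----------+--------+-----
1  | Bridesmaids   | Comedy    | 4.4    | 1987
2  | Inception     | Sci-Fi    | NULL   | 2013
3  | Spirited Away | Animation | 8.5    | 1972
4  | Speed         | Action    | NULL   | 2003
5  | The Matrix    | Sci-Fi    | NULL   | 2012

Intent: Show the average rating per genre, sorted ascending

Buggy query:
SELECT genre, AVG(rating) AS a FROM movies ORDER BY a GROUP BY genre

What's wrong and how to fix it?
Bug: ORDER BY appears before GROUP BY; SQL clause order requires GROUP BY first

Fix: Move ORDER BY to the end, after GROUP BY

Corrected query:
SELECT genre, AVG(rating) AS a FROM movies GROUP BY genre ORDER BY a

Result:
genre     | a   
----------+-----
Action    | NULL
Sci-Fi    | NULL
Comedy    | 4.4 
Animation | 8.5 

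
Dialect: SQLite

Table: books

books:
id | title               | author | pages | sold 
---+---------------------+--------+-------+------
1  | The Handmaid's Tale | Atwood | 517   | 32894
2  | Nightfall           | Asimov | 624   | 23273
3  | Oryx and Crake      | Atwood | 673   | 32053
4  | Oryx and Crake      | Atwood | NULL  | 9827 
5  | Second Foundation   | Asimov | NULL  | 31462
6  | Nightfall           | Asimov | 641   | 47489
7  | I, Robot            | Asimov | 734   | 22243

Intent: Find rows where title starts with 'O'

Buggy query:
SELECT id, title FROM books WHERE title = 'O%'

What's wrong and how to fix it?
Bug: Wildcards only work with LIKE; '=' treats '%' as a literal character

Fix: Use LIKE for wildcard pattern matching

Corrected query:
SELECT id, title FROM books WHERE title LIKE 'O%'

Result:
id | title         
---+---------------
3  | Oryx and Crake
4  | Oryx and Crake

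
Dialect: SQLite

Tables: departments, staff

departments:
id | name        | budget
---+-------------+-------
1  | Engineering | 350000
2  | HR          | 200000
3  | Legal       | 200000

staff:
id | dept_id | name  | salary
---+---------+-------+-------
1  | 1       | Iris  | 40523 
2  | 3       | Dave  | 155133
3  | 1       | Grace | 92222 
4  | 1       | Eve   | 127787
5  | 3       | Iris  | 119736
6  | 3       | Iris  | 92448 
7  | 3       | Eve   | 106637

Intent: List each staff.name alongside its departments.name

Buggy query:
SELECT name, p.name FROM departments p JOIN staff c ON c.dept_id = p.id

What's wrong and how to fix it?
Bug: 'name' exists in both joined tables, so the database can't tell which one is meant

Fix: Prefix ambiguous columns with the table alias

Corrected query:
SELECT c.name, p.name FROM departments p JOIN staff c ON c.dept_id = p.id

Result:
name  | name       
------+------------
Iris  | Engineering
Dave  | Legal      
Grace | Engineering
Eve   | Engineering
Iris  | Legal      
Iris  | Legal      
Eve   | Legal      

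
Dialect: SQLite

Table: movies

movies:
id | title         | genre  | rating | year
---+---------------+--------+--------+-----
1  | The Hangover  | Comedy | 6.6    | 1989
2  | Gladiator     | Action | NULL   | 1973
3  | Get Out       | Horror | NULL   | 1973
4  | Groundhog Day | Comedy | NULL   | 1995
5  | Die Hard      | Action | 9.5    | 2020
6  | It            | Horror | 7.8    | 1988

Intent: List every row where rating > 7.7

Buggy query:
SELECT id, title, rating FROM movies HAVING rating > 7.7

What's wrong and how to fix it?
Bug: HAVING filters the output of aggregation, but this query has no GROUP BY and no aggregate functions, so SQLite rejects it (HAVING clause on a non-aggregate query); the condition here is per row

Fix: Use WHERE for row-level filtering

Corrected query:
SELECT id, title, rating FROM movies WHERE rating > 7.7

Result:
id | title    | rating
---+----------+-------
5  | Die Hard | 9.5   
6  | It       | 7.8   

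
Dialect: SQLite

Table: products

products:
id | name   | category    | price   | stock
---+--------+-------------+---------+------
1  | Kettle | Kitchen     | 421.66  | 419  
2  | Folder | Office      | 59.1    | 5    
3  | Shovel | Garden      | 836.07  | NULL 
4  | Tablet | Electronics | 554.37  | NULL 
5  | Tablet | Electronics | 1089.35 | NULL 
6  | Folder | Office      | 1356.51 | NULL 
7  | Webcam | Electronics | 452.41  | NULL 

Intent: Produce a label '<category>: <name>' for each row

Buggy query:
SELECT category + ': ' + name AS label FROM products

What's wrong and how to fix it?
Bug: SQLite uses || for string concatenation; + coerces text to numbers (yielding 0)

Fix: Replace + with || to concatenate text

Corrected query:
SELECT category || ': ' || name AS label FROM products

Result:
label              
-------------------
Kitchen: Kettle    
Office: Folder     
Garden: Shovel     
Electronics: Tablet
Electronics: Tablet
Office: Folder     
Electronics: Webcam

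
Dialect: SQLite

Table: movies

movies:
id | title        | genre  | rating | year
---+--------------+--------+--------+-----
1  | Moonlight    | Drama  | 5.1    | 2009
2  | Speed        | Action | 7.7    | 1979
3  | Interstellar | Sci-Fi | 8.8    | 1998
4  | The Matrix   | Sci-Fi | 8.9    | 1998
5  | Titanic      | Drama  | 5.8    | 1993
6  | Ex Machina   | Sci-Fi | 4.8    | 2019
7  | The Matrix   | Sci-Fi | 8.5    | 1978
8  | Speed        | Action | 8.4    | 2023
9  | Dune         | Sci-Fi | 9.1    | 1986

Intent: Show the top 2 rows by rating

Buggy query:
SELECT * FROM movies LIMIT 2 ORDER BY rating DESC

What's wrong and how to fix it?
Bug: LIMIT must come after ORDER BY

Fix: Swap the clauses: ORDER BY first, then LIMIT

Corrected query:
SELECT * FROM movies ORDER BY rating DESC LIMIT 2

Result:
id | title      | genre  | rating | year
---+------------+--------+--------+-----
9  | Dune       | Sci-Fi | 9.1    | 1986
4  | The Matrix | Sci-Fi | 8.9    | 1998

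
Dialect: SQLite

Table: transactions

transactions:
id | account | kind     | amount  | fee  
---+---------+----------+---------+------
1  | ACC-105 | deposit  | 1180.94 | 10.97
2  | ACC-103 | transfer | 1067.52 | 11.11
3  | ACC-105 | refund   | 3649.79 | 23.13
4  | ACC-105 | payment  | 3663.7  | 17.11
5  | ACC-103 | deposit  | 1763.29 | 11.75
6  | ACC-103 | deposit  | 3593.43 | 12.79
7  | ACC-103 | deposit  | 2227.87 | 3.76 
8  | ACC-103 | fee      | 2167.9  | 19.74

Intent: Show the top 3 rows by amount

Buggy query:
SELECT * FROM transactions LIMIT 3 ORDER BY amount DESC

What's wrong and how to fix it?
Bug: ORDER BY cannot follow LIMIT; LIMIT is the final clause

Fix: Swap the clauses: ORDER BY first, then LIMIT

Corrected query:
SELECT * FROM transactions ORDER BY amount DESC LIMIT 3

Result:
id | account | kind    | amount  | fee  
---+---------+---------+---------+------
4  | ACC-105 | payment | 3663.7  | 17.11
3  | ACC-105 | refund  | 3649.79 | 23.13
6  | ACC-103 | deposit | 3593.43 | 12.79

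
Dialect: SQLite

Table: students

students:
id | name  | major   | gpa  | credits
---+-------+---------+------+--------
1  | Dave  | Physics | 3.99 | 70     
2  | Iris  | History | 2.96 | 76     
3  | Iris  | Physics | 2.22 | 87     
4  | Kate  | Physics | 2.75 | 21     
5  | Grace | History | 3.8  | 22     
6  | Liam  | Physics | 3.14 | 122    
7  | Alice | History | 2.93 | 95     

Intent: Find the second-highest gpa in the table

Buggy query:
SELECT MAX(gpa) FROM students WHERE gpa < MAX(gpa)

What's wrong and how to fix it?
Bug: MAX(gpa) on the right of the comparison is an aggregate-in-WHERE error

Fix: Put the inner MAX in a scalar subquery

Corrected query:
SELECT MAX(gpa) FROM students WHERE gpa < (SELECT MAX(gpa) FROM students)

Result:
MAX(gpa)
--------
3.8     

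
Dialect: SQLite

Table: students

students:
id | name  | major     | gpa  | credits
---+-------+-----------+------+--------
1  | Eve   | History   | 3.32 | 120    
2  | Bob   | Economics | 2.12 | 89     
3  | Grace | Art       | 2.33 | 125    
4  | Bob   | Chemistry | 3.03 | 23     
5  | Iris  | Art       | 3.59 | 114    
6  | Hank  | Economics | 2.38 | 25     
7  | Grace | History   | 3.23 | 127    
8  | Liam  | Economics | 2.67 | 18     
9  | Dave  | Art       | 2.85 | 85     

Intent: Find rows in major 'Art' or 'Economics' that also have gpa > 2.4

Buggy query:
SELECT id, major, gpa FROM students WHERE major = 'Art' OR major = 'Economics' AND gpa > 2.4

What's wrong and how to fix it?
Bug: AND binds tighter than OR, so this parses as major = 'Art' OR (major = 'Economics' AND gpa > 2.4)

Fix: Group the OR with parentheses (or use IN), then AND the threshold

Corrected query:
SELECT id, major, gpa FROM students WHERE (major = 'Art' OR major = 'Economics') AND gpa > 2.4

Result:
id | major     | gpa 
---+-----------+-----
5  | Art       | 3.59
8  | Economics | 2.67
9  | Art       | 2.85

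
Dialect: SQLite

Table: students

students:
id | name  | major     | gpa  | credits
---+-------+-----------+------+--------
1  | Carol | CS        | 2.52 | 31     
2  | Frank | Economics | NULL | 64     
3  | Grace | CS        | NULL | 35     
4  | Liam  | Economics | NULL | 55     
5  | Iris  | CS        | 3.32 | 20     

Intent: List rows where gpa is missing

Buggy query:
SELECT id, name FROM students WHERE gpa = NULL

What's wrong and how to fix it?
Bug: Comparing to NULL with '=' never matches; NULL = NULL is unknown, not true

Fix: Use IS NULL to test for NULL

Corrected query:
SELECT id, name FROM students WHERE gpa IS NULL

Result:
id | name 
---+------
2  | Frank
3  | Grace
4  | Liam 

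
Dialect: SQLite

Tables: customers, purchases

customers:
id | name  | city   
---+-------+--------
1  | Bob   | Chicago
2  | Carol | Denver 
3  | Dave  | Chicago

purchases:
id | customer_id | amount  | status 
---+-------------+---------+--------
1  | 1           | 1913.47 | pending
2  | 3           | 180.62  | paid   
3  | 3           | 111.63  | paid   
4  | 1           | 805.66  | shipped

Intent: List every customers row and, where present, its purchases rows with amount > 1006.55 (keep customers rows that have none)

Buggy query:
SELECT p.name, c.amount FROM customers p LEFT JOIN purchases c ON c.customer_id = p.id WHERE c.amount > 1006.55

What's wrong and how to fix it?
Bug: A WHERE condition on the right-hand table after LEFT JOIN drops unmatched parents

Fix: Move the right-table condition into the ON clause so unmatched parents are kept

Corrected query:
SELECT p.name, c.amount FROM customers p LEFT JOIN purchases c ON c.customer_id = p.id AND c.amount > 1006.55

Result:
name  | amount 
------+--------
Bob   | 1913.47
Carol | NULL   
Dave  | NULL   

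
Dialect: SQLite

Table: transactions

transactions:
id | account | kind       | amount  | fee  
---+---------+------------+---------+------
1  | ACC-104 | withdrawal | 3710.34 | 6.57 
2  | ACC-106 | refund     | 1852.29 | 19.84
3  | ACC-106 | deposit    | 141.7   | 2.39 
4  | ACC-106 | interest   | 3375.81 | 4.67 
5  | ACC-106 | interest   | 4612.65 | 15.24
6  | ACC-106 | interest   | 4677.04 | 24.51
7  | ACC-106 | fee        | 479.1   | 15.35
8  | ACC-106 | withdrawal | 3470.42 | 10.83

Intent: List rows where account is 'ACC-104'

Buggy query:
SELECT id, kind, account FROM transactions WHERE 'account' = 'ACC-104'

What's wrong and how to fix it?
Bug: 'account' in single quotes is a string literal, not the column; the comparison is literal-vs-literal and never true

Fix: Reference the column as account without single quotes

Corrected query:
SELECT id, kind, account FROM transactions WHERE account = 'ACC-104'

Result:
id | kind       | account
---+------------+--------
1  | withdrawal | ACC-104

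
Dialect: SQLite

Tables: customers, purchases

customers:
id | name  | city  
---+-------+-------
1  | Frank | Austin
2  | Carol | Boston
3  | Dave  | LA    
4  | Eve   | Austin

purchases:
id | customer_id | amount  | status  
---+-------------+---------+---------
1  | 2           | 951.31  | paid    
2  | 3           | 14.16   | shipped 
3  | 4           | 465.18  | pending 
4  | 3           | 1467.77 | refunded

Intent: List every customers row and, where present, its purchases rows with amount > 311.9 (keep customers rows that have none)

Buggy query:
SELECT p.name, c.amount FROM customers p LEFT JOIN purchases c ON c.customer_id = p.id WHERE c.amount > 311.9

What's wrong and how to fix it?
Bug: A WHERE condition on the right-hand table after LEFT JOIN drops unmatched parents

Fix: Move the right-table condition into the ON clause so unmatched parents are kept

Corrected query:
SELECT p.name, c.amount FROM customers p LEFT JOIN purchases c ON c.customer_id = p.id AND c.amount > 311.9

Result:
name  | amount 
------+--------
Frank | NULL   
Carol | 951.31 
Dave  | 1467.77
Eve   | 465.18 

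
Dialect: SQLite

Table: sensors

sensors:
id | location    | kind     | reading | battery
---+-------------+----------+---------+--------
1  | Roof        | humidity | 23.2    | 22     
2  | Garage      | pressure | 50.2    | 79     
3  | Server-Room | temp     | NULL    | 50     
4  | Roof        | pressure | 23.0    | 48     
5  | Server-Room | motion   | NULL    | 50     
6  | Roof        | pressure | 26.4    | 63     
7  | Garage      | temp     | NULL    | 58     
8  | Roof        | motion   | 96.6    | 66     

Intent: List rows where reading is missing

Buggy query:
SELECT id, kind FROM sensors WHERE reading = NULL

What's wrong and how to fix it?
Bug: '= NULL' is always unknown in SQL three-valued logic, so no rows match

Fix: Replace '= NULL' with 'IS NULL'

Corrected query:
SELECT id, kind FROM sensors WHERE reading IS NULL

Result:
id | kind  
---+-------
3  | temp  
5  | motion
7  | temp  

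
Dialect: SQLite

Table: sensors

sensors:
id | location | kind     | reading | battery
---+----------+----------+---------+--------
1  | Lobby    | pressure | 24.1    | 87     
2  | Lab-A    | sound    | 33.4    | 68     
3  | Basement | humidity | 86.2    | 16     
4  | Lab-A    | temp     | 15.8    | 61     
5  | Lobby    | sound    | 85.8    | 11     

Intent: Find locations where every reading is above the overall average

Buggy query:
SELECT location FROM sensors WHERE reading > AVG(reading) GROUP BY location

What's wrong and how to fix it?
Bug: WHERE evaluates per row before aggregation, so AVG() is unavailable

Fix: Use a subquery for AVG and a HAVING MIN(...) filter so the condition holds for every row in the group

Corrected query:
SELECT location FROM sensors GROUP BY location HAVING MIN(reading) > (SELECT AVG(reading) FROM sensors)

Result:
location
--------
Basement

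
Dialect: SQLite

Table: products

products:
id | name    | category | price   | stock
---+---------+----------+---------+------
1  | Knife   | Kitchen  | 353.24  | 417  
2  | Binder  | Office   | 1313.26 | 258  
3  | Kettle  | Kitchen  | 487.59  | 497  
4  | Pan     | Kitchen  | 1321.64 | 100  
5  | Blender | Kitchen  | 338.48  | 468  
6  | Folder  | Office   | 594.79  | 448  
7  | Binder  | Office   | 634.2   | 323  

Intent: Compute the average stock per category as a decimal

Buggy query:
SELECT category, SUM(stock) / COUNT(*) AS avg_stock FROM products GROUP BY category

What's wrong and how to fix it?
Bug: Both operands are integers, so '/' performs integer division and truncates

Fix: Cast one side to REAL so the division keeps the fractional part

Corrected query:
SELECT category, SUM(stock) * 1.0 / COUNT(*) AS avg_stock FROM products GROUP BY category

Result:
category | avg_stock
---------+----------
Kitchen  | 370.5    
Office   | 343      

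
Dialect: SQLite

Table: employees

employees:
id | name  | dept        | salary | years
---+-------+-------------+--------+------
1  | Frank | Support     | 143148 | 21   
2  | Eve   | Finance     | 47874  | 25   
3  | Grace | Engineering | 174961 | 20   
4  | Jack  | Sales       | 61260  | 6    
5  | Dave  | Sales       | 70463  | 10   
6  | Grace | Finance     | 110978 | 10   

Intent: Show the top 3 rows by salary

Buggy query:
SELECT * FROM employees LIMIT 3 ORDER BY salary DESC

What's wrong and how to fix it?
Bug: ORDER BY cannot follow LIMIT; LIMIT is the final clause

Fix: Swap the clauses: ORDER BY first, then LIMIT

Corrected query:
SELECT * FROM employees ORDER BY salary DESC LIMIT 3

Result:
id | name  | dept        | salary | years
---+-------+-------------+--------+------
3  | Grace | Engineering | 174961 | 20   
1  | Frank | Support     | 143148 | 21   
6  | Grace | Finance     | 110978 | 10   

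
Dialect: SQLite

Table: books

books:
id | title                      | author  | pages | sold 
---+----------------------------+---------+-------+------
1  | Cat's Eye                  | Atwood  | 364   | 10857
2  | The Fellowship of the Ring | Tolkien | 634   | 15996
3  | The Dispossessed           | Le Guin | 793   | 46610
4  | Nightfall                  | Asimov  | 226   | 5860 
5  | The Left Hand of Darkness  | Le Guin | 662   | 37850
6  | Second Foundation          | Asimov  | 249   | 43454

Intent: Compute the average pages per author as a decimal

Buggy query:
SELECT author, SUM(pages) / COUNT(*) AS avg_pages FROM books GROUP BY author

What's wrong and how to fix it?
Bug: SUM(pages) and COUNT(*) are both integers; the division truncates the fractional part

Fix: Multiply by 1.0 (or CAST to REAL) to force floating-point division

Corrected query:
SELECT author, SUM(pages) * 1.0 / COUNT(*) AS avg_pages FROM books GROUP BY author

Result:
author  | avg_pages
--------+----------
Asimov  | 237.5    
Atwood  | 364      
Le Guin | 727.5    
Tolkien | 634      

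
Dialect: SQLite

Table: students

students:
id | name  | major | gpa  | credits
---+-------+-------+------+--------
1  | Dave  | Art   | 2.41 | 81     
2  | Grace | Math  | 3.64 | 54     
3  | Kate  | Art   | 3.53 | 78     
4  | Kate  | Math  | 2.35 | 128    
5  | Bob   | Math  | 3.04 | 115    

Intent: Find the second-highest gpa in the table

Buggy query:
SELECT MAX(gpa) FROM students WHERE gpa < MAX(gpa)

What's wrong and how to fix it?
Bug: MAX(gpa) on the right of the comparison is an aggregate-in-WHERE error

Fix: Compute the overall MAX in a subquery, then take MAX of rows below it

Corrected query:
SELECT MAX(gpa) FROM students WHERE gpa < (SELECT MAX(gpa) FROM students)

Result:
MAX(gpa)
--------
3.53    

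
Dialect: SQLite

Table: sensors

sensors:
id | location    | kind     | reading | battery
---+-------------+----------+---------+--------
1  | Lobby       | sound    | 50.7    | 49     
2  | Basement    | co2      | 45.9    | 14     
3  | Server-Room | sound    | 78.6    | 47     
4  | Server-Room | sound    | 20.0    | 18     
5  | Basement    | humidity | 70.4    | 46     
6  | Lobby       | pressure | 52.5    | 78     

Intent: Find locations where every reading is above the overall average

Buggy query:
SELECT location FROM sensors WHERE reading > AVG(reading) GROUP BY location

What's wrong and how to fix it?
Bug: AVG() is an aggregate; it can't sit directly in WHERE

Fix: Compute the overall average in a scalar subquery and compare each group's MIN against it in HAVING

Corrected query:
SELECT location FROM sensors GROUP BY location HAVING MIN(reading) > (SELECT AVG(reading) FROM sensors)

Result:
(no rows)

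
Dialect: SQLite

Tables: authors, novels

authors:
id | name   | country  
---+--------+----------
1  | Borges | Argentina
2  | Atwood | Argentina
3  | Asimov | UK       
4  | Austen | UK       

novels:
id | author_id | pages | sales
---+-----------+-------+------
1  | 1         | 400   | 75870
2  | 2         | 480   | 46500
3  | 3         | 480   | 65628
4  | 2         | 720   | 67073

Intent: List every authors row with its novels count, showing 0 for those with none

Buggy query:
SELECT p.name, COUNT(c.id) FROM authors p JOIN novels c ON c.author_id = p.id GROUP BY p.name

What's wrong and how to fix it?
Bug: INNER JOIN drops authors rows that have no matching novels rows

Fix: Switch to LEFT JOIN to retain unmatched parent rows

Corrected query:
SELECT p.name, COUNT(c.id) FROM authors p LEFT JOIN novels c ON c.author_id = p.id GROUP BY p.name

Result:
name   | COUNT(c.id)
-------+------------
Asimov | 1          
Atwood | 2          
Austen | 0          
Borges | 1          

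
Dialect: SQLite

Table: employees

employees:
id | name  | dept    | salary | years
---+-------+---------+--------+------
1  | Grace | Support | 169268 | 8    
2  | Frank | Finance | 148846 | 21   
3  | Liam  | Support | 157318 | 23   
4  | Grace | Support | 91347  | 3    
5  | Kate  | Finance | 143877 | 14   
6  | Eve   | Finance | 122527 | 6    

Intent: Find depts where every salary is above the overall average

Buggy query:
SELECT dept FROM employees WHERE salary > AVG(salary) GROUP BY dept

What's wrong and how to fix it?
Bug: WHERE evaluates per row before aggregation, so AVG() is unavailable

Fix: Use a subquery for AVG and a HAVING MIN(...) filter so the condition holds for every row in the group

Corrected query:
SELECT dept FROM employees GROUP BY dept HAVING MIN(salary) > (SELECT AVG(salary) FROM employees)

Result:
(no rows)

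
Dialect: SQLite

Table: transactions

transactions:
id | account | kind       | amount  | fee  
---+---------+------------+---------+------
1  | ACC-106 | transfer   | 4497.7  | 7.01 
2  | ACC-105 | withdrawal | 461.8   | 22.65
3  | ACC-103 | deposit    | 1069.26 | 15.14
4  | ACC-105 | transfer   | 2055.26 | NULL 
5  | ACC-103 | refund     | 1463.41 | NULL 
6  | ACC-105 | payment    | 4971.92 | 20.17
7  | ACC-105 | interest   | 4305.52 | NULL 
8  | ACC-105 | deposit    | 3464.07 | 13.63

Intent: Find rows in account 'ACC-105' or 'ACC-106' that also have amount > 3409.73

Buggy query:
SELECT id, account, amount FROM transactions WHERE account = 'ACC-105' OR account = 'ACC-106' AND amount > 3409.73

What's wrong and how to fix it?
Bug: AND binds tighter than OR, so this parses as account = 'ACC-105' OR (account = 'ACC-106' AND amount > 3409.73)

Fix: Group the OR with parentheses (or use IN), then AND the threshold

Corrected query:
SELECT id, account, amount FROM transactions WHERE (account = 'ACC-105' OR account = 'ACC-106') AND amount > 3409.73

Result:
id | account | amount 
---+---------+--------
1  | ACC-106 | 4497.7 
6  | ACC-105 | 4971.92
7  | ACC-105 | 4305.52
8  | ACC-105 | 3464.07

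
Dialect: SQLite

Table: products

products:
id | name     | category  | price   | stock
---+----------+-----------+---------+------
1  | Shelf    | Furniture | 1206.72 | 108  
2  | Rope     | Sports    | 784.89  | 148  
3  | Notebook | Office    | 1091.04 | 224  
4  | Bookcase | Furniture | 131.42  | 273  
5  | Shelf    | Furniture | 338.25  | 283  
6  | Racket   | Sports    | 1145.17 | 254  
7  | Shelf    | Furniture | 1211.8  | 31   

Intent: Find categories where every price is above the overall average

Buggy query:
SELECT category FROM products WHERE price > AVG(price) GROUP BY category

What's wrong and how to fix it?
Bug: WHERE evaluates per row before aggregation, so AVG() is unavailable

Fix: Use a subquery for AVG and a HAVING MIN(...) filter so the condition holds for every row in the group

Corrected query:
SELECT category FROM products GROUP BY category HAVING MIN(price) > (SELECT AVG(price) FROM products)

Result:
category
--------
Office  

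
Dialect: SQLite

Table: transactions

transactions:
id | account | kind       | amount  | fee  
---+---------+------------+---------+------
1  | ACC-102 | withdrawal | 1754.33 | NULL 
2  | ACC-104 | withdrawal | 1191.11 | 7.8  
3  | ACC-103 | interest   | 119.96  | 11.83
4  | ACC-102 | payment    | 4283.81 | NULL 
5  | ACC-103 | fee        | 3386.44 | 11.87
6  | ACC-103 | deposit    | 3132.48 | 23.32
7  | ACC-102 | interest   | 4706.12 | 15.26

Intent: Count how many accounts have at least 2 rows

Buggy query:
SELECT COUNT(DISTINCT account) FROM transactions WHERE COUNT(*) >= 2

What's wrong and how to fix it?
Bug: WHERE filters individual rows, not groups, so a group-level COUNT is invalid there

Fix: Use a subquery that GROUPs and filters with HAVING, then count its rows

Corrected query:
SELECT COUNT(*) FROM (SELECT account FROM transactions GROUP BY account HAVING COUNT(*) >= 2)

Result:
COUNT(*)
--------
2       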